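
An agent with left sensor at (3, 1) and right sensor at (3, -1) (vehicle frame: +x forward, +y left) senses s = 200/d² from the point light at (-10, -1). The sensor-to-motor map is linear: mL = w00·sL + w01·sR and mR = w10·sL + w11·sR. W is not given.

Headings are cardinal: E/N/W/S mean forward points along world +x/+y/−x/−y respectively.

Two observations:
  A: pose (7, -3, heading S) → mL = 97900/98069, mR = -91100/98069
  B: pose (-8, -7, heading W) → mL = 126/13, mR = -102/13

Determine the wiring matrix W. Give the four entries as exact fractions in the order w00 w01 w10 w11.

obs A: pose=(7,-3,S) → sL=200/349, sR=200/281, mL=97900/98069, mR=-91100/98069
obs B: pose=(-8,-7,W) → sL=4, sR=100/13, mL=126/13, mR=-102/13
sensor matrix S = [[200/349, 200/281], [4, 100/13]]; det S = 1990400/1274897
solve [mL_A; mL_B] = S·[w00; w01] and [mR_A; mR_B] = S·[w10; w11]:
  w00 = 1/2, w01 = 1, w10 = -1, w11 = -1/2

1/2 1 -1 -1/2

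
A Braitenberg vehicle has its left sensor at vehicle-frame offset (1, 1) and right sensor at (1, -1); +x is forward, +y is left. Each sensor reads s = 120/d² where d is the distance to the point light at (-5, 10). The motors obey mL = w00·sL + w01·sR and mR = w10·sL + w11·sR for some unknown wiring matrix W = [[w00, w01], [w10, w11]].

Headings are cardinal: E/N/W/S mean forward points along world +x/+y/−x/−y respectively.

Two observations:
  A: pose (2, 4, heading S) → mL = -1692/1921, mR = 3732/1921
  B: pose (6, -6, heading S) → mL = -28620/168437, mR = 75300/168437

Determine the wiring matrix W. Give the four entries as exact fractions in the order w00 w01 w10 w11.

1/2 -1 1/2 1

obs A: pose=(2,4,S) → sL=120/113, sR=24/17, mL=-1692/1921, mR=3732/1921
obs B: pose=(6,-6,S) → sL=120/433, sR=120/389, mL=-28620/168437, mR=75300/168437
sensor matrix S = [[120/113, 24/17], [120/433, 120/389]]; det S = -20597760/323567477
solve [mL_A; mL_B] = S·[w00; w01] and [mR_A; mR_B] = S·[w10; w11]:
  w00 = 1/2, w01 = -1, w10 = 1/2, w11 = 1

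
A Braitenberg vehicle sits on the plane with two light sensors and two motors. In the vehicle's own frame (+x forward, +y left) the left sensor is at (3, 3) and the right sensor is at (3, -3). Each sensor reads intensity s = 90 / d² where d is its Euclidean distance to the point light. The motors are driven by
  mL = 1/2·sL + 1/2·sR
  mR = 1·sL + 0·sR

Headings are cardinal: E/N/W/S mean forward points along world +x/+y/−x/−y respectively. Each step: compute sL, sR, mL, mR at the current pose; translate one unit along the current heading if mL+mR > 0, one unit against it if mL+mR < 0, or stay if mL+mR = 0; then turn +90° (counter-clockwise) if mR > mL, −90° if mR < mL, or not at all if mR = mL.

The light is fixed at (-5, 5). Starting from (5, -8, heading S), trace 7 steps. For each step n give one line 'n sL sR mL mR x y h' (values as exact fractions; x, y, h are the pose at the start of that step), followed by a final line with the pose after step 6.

n=0: pose=(5,-8,S); sL=18/85, sR=18/61; mL=1314/5185, mR=18/85; mL+mR=2412/5185 → advance +1; mR−mL=-216/5185 → turn -1·90°
n=1: pose=(5,-9,W); sL=45/169, sR=9/17; mL=1143/2873, mR=45/169; mL+mR=1908/2873 → advance +1; mR−mL=-378/2873 → turn -1·90°
n=2: pose=(4,-9,N); sL=90/157, sR=18/53; mL=3798/8321, mR=90/157; mL+mR=8568/8321 → advance +1; mR−mL=972/8321 → turn +1·90°
n=3: pose=(4,-8,W); sL=45/146, sR=45/68; mL=4815/9928, mR=45/146; mL+mR=7875/9928 → advance +1; mR−mL=-1755/9928 → turn -1·90°
n=4: pose=(3,-8,N); sL=18/25, sR=90/221; mL=3114/5525, mR=18/25; mL+mR=7092/5525 → advance +1; mR−mL=864/5525 → turn +1·90°
n=5: pose=(3,-7,W); sL=9/25, sR=45/53; mL=801/1325, mR=9/25; mL+mR=1278/1325 → advance +1; mR−mL=-324/1325 → turn -1·90°
n=6: pose=(2,-7,N); sL=90/97, sR=90/181; mL=12510/17557, mR=90/97; mL+mR=28800/17557 → advance +1; mR−mL=3780/17557 → turn +1·90°

0 18/85 18/61 1314/5185 18/85 5 -8 S
1 45/169 9/17 1143/2873 45/169 5 -9 W
2 90/157 18/53 3798/8321 90/157 4 -9 N
3 45/146 45/68 4815/9928 45/146 4 -8 W
4 18/25 90/221 3114/5525 18/25 3 -8 N
5 9/25 45/53 801/1325 9/25 3 -7 W
6 90/97 90/181 12510/17557 90/97 2 -7 N
final 2 -6 W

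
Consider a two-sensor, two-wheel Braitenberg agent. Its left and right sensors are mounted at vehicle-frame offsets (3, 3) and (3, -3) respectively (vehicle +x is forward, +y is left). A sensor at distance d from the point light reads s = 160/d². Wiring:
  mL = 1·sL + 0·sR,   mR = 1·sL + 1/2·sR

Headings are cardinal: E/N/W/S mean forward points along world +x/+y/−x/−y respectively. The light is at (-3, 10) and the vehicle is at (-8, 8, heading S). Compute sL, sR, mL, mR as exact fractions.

160/29 160/89 160/29 16560/2581

left sensor world pos  = (-5, 5); dL² = 29
right sensor world pos = (-11, 5); dR² = 89
sL = 160/29 = 160/29
sR = 160/89 = 160/89
mL = 1·sL + 0·sR = 160/29
mR = 1·sL + 1/2·sR = 16560/2581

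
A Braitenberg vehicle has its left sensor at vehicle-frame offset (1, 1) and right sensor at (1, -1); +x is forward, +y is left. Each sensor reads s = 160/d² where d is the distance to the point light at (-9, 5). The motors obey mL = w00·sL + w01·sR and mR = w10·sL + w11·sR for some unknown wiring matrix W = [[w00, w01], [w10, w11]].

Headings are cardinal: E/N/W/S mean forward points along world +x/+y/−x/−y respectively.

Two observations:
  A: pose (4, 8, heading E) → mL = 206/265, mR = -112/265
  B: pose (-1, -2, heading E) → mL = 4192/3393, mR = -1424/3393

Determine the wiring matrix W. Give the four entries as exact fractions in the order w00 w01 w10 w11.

obs A: pose=(4,8,E) → sL=40/53, sR=4/5, mL=206/265, mR=-112/265
obs B: pose=(-1,-2,E) → sL=160/117, sR=32/29, mL=4192/3393, mR=-1424/3393
sensor matrix S = [[40/53, 4/5], [160/117, 32/29]]; det S = -46976/179829
solve [mL_A; mL_B] = S·[w00; w01] and [mR_A; mR_B] = S·[w10; w11]:
  w00 = 1/2, w01 = 1/2, w10 = 1/2, w11 = -1

1/2 1/2 1/2 -1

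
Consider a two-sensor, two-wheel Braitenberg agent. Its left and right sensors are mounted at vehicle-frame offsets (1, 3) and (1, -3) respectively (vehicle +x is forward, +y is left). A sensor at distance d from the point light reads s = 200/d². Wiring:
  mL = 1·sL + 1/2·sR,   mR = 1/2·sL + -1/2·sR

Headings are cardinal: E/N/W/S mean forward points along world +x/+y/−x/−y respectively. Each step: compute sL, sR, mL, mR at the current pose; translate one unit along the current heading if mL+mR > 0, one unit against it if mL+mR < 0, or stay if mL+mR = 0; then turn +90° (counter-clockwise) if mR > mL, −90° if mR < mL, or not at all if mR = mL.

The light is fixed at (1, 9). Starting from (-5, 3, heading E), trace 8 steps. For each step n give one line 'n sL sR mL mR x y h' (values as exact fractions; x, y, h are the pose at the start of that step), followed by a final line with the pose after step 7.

n=0: pose=(-5,3,E); sL=100/17, sR=100/53; mL=6150/901, mR=1800/901; mL+mR=150/17 → advance +1; mR−mL=-4350/901 → turn -1·90°
n=1: pose=(-4,3,S); sL=200/53, sR=200/113; mL=27900/5989, mR=6000/5989; mL+mR=300/53 → advance +1; mR−mL=-21900/5989 → turn -1·90°
n=2: pose=(-4,2,W); sL=25/17, sR=50/13; mL=750/221, mR=-525/442; mL+mR=75/34 → advance +1; mR−mL=-2025/442 → turn -1·90°
n=3: pose=(-5,2,N); sL=200/117, sR=40/9; mL=460/117, mR=-160/117; mL+mR=100/39 → advance +1; mR−mL=-620/117 → turn -1·90°
n=4: pose=(-5,3,E); sL=100/17, sR=100/53; mL=6150/901, mR=1800/901; mL+mR=150/17 → advance +1; mR−mL=-4350/901 → turn -1·90°
n=5: pose=(-4,3,S); sL=200/53, sR=200/113; mL=27900/5989, mR=6000/5989; mL+mR=300/53 → advance +1; mR−mL=-21900/5989 → turn -1·90°
n=6: pose=(-4,2,W); sL=25/17, sR=50/13; mL=750/221, mR=-525/442; mL+mR=75/34 → advance +1; mR−mL=-2025/442 → turn -1·90°
n=7: pose=(-5,2,N); sL=200/117, sR=40/9; mL=460/117, mR=-160/117; mL+mR=100/39 → advance +1; mR−mL=-620/117 → turn -1·90°

0 100/17 100/53 6150/901 1800/901 -5 3 E
1 200/53 200/113 27900/5989 6000/5989 -4 3 S
2 25/17 50/13 750/221 -525/442 -4 2 W
3 200/117 40/9 460/117 -160/117 -5 2 N
4 100/17 100/53 6150/901 1800/901 -5 3 E
5 200/53 200/113 27900/5989 6000/5989 -4 3 S
6 25/17 50/13 750/221 -525/442 -4 2 W
7 200/117 40/9 460/117 -160/117 -5 2 N
final -5 3 E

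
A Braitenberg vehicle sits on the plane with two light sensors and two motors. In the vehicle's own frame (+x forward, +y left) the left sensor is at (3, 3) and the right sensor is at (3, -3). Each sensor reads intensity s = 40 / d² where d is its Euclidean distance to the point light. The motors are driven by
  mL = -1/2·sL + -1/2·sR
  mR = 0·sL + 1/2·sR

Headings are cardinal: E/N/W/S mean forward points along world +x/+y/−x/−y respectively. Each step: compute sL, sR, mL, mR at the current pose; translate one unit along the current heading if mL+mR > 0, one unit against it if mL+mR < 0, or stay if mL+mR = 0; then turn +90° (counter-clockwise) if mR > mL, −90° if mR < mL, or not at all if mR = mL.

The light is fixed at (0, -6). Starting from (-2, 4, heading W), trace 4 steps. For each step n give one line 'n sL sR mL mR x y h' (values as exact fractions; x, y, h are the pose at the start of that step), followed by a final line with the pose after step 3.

0 20/37 20/97 -1340/3589 10/97 -2 4 W
1 40/53 8/13 -472/689 4/13 -1 4 S
2 1/5 10/17 -67/170 5/17 -1 5 E
3 40/221 40/197 -8360/43537 20/197 -2 5 N
final -2 4 W

n=0: pose=(-2,4,W); sL=20/37, sR=20/97; mL=-1340/3589, mR=10/97; mL+mR=-10/37 → advance -1; mR−mL=1710/3589 → turn +1·90°
n=1: pose=(-1,4,S); sL=40/53, sR=8/13; mL=-472/689, mR=4/13; mL+mR=-20/53 → advance -1; mR−mL=684/689 → turn +1·90°
n=2: pose=(-1,5,E); sL=1/5, sR=10/17; mL=-67/170, mR=5/17; mL+mR=-1/10 → advance -1; mR−mL=117/170 → turn +1·90°
n=3: pose=(-2,5,N); sL=40/221, sR=40/197; mL=-8360/43537, mR=20/197; mL+mR=-20/221 → advance -1; mR−mL=12780/43537 → turn +1·90°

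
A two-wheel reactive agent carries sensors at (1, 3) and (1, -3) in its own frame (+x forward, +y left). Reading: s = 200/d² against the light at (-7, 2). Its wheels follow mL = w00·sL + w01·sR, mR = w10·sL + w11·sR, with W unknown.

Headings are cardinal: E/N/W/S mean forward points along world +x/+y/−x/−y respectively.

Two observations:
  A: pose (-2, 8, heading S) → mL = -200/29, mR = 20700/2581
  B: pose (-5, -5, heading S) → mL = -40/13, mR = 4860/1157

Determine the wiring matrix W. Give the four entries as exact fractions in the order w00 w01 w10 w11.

0 -1 1/2 1

obs A: pose=(-2,8,S) → sL=200/89, sR=200/29, mL=-200/29, mR=20700/2581
obs B: pose=(-5,-5,S) → sL=200/89, sR=40/13, mL=-40/13, mR=4860/1157
sensor matrix S = [[200/89, 200/29], [200/89, 40/13]]; det S = -288000/33553
solve [mL_A; mL_B] = S·[w00; w01] and [mR_A; mR_B] = S·[w10; w11]:
  w00 = 0, w01 = -1, w10 = 1/2, w11 = 1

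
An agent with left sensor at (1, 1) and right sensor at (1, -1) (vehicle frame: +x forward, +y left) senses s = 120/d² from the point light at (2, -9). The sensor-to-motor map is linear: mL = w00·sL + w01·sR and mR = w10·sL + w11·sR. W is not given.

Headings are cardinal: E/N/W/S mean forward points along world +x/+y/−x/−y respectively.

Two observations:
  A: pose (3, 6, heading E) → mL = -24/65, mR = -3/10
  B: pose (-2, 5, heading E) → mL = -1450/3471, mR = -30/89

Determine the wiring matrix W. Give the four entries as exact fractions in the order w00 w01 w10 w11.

1/2 -1 0 -1/2

obs A: pose=(3,6,E) → sL=6/13, sR=3/5, mL=-24/65, mR=-3/10
obs B: pose=(-2,5,E) → sL=20/39, sR=60/89, mL=-1450/3471, mR=-30/89
sensor matrix S = [[6/13, 3/5], [20/39, 60/89]]; det S = 4/1157
solve [mL_A; mL_B] = S·[w00; w01] and [mR_A; mR_B] = S·[w10; w11]:
  w00 = 1/2, w01 = -1, w10 = 0, w11 = -1/2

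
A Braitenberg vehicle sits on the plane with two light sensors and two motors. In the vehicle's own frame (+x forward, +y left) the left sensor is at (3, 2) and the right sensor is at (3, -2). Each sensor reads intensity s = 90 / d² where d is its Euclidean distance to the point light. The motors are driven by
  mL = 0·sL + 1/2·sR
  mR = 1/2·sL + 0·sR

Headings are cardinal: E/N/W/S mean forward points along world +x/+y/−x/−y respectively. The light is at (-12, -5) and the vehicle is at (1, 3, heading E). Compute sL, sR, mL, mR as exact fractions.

45/178 45/146 45/292 45/356

left sensor world pos  = (4, 5); dL² = 356
right sensor world pos = (4, 1); dR² = 292
sL = 90/356 = 45/178
sR = 90/292 = 45/146
mL = 0·sL + 1/2·sR = 45/292
mR = 1/2·sL + 0·sR = 45/356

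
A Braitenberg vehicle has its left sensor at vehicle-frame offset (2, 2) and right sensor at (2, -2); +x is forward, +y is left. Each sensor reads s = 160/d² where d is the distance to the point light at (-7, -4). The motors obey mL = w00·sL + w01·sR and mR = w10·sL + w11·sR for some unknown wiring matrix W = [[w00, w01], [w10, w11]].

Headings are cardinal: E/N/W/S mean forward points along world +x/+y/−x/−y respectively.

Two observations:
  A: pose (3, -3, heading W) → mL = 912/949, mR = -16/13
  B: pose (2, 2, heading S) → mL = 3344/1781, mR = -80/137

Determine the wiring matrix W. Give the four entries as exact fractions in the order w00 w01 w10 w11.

obs A: pose=(3,-3,W) → sL=32/13, sR=160/73, mL=912/949, mR=-16/13
obs B: pose=(2,2,S) → sL=160/137, sR=32/13, mL=3344/1781, mR=-80/137
sensor matrix S = [[32/13, 160/73], [160/137, 32/13]]; det S = 5914624/1690169
solve [mL_A; mL_B] = S·[w00; w01] and [mR_A; mR_B] = S·[w10; w11]:
  w00 = -1/2, w01 = 1, w10 = -1/2, w11 = 0

-1/2 1 -1/2 0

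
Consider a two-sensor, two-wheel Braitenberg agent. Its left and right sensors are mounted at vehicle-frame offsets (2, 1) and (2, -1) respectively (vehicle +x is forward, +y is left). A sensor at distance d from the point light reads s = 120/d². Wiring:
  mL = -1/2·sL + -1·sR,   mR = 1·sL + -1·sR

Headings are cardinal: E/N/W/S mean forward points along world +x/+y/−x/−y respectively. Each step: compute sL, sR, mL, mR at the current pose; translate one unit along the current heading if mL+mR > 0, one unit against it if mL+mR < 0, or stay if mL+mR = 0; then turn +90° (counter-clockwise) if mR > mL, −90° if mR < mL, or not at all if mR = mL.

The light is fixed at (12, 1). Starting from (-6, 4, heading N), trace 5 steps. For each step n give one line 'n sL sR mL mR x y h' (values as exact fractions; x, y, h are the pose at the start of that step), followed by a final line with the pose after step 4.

n=0: pose=(-6,4,N); sL=60/193, sR=60/157; mL=-16290/30301, mR=-2160/30301; mL+mR=-18450/30301 → advance -1; mR−mL=90/193 → turn +1·90°
n=1: pose=(-6,3,W); sL=120/401, sR=120/409; mL=-72660/164009, mR=960/164009; mL+mR=-71700/164009 → advance -1; mR−mL=180/401 → turn +1·90°
n=2: pose=(-5,3,S); sL=15/32, sR=10/27; mL=-1045/1728, mR=85/864; mL+mR=-875/1728 → advance -1; mR−mL=45/64 → turn +1·90°
n=3: pose=(-5,4,E); sL=120/241, sR=120/229; mL=-42660/55189, mR=-1440/55189; mL+mR=-44100/55189 → advance -1; mR−mL=180/241 → turn +1·90°
n=4: pose=(-6,4,N); sL=60/193, sR=60/157; mL=-16290/30301, mR=-2160/30301; mL+mR=-18450/30301 → advance -1; mR−mL=90/193 → turn +1·90°

0 60/193 60/157 -16290/30301 -2160/30301 -6 4 N
1 120/401 120/409 -72660/164009 960/164009 -6 3 W
2 15/32 10/27 -1045/1728 85/864 -5 3 S
3 120/241 120/229 -42660/55189 -1440/55189 -5 4 E
4 60/193 60/157 -16290/30301 -2160/30301 -6 4 N
final -6 3 W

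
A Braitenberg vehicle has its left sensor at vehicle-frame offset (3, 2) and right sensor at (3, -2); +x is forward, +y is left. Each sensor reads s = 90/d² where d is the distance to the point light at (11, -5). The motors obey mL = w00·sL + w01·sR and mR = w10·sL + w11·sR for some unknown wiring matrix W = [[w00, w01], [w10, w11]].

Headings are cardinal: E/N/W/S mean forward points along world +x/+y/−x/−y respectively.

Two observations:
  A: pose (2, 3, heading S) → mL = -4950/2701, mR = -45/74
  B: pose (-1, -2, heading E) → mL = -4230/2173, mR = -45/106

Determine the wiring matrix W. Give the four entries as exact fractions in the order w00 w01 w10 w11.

-1 -1 -1/2 0

obs A: pose=(2,3,S) → sL=45/37, sR=45/73, mL=-4950/2701, mR=-45/74
obs B: pose=(-1,-2,E) → sL=45/53, sR=45/41, mL=-4230/2173, mR=-45/106
sensor matrix S = [[45/37, 45/73], [45/53, 45/41]]; det S = 4762800/5869273
solve [mL_A; mL_B] = S·[w00; w01] and [mR_A; mR_B] = S·[w10; w11]:
  w00 = -1, w01 = -1, w10 = -1/2, w11 = 0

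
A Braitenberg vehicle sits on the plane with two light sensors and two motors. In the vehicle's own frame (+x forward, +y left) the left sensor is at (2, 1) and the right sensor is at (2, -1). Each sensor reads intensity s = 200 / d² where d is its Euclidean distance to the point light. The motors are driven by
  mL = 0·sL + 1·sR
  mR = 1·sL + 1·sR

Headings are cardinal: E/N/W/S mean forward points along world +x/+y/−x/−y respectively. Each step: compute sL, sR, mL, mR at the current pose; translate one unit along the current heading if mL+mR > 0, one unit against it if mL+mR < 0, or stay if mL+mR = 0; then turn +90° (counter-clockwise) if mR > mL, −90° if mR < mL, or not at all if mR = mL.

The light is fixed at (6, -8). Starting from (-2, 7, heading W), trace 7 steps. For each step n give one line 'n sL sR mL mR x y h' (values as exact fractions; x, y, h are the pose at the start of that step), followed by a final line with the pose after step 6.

0 25/37 50/89 50/89 4075/3293 -2 7 W
1 200/233 200/269 200/269 100400/62677 -3 7 S
2 100/137 100/109 100/109 24600/14933 -3 6 E
3 200/337 40/61 40/61 25680/20557 -2 6 N
4 25/37 50/89 50/89 4075/3293 -2 7 W
5 200/233 200/269 200/269 100400/62677 -3 7 S
6 100/137 100/109 100/109 24600/14933 -3 6 E
final -2 6 N

n=0: pose=(-2,7,W); sL=25/37, sR=50/89; mL=50/89, mR=4075/3293; mL+mR=5925/3293 → advance +1; mR−mL=25/37 → turn +1·90°
n=1: pose=(-3,7,S); sL=200/233, sR=200/269; mL=200/269, mR=100400/62677; mL+mR=147000/62677 → advance +1; mR−mL=200/233 → turn +1·90°
n=2: pose=(-3,6,E); sL=100/137, sR=100/109; mL=100/109, mR=24600/14933; mL+mR=38300/14933 → advance +1; mR−mL=100/137 → turn +1·90°
n=3: pose=(-2,6,N); sL=200/337, sR=40/61; mL=40/61, mR=25680/20557; mL+mR=39160/20557 → advance +1; mR−mL=200/337 → turn +1·90°
n=4: pose=(-2,7,W); sL=25/37, sR=50/89; mL=50/89, mR=4075/3293; mL+mR=5925/3293 → advance +1; mR−mL=25/37 → turn +1·90°
n=5: pose=(-3,7,S); sL=200/233, sR=200/269; mL=200/269, mR=100400/62677; mL+mR=147000/62677 → advance +1; mR−mL=200/233 → turn +1·90°
n=6: pose=(-3,6,E); sL=100/137, sR=100/109; mL=100/109, mR=24600/14933; mL+mR=38300/14933 → advance +1; mR−mL=100/137 → turn +1·90°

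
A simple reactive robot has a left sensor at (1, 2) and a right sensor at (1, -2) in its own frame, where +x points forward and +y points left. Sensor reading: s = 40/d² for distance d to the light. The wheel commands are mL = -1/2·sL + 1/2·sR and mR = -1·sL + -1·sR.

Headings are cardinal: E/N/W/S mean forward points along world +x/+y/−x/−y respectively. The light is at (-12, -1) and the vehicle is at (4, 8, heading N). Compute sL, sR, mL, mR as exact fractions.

left sensor world pos  = (2, 9); dL² = 296
right sensor world pos = (6, 9); dR² = 424
sL = 40/296 = 5/37
sR = 40/424 = 5/53
mL = -1/2·sL + 1/2·sR = -40/1961
mR = -1·sL + -1·sR = -450/1961

5/37 5/53 -40/1961 -450/1961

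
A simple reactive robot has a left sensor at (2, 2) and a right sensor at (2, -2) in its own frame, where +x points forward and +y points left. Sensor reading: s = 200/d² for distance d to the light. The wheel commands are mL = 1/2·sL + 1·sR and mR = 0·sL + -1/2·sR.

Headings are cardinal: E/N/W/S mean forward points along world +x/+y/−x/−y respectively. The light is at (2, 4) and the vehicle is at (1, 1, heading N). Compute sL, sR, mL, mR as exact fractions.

20 100 110 -50

left sensor world pos  = (-1, 3); dL² = 10
right sensor world pos = (3, 3); dR² = 2
sL = 200/10 = 20
sR = 200/2 = 100
mL = 1/2·sL + 1·sR = 110
mR = 0·sL + -1/2·sR = -50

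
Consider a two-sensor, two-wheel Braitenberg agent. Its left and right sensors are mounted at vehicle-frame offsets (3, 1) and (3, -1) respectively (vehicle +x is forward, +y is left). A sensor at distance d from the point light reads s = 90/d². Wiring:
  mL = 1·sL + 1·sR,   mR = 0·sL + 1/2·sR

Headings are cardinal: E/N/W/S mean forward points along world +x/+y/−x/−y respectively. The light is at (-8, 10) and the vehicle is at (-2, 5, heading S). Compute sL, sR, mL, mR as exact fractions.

90/113 90/89 18180/10057 45/89

left sensor world pos  = (-1, 2); dL² = 113
right sensor world pos = (-3, 2); dR² = 89
sL = 90/113 = 90/113
sR = 90/89 = 90/89
mL = 1·sL + 1·sR = 18180/10057
mR = 0·sL + 1/2·sR = 45/89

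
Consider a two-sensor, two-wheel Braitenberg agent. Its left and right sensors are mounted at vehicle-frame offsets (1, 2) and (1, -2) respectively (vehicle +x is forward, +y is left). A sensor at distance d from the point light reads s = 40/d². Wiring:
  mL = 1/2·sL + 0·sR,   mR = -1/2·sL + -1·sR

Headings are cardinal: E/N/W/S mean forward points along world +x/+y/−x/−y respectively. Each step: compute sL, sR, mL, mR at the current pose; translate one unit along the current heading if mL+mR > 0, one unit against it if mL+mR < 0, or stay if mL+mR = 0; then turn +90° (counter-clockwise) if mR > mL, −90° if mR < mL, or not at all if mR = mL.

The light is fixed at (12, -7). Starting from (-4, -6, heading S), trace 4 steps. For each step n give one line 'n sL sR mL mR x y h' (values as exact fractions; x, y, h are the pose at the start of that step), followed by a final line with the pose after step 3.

0 10/49 10/81 5/49 -895/3969 -4 -6 S
1 40/289 8/61 20/289 -3532/17629 -4 -5 W
2 20/149 20/89 10/149 -3870/13261 -3 -5 N
3 8/41 40/197 4/41 -2428/8077 -3 -6 E
final -4 -6 S

n=0: pose=(-4,-6,S); sL=10/49, sR=10/81; mL=5/49, mR=-895/3969; mL+mR=-10/81 → advance -1; mR−mL=-1300/3969 → turn -1·90°
n=1: pose=(-4,-5,W); sL=40/289, sR=8/61; mL=20/289, mR=-3532/17629; mL+mR=-8/61 → advance -1; mR−mL=-4752/17629 → turn -1·90°
n=2: pose=(-3,-5,N); sL=20/149, sR=20/89; mL=10/149, mR=-3870/13261; mL+mR=-20/89 → advance -1; mR−mL=-4760/13261 → turn -1·90°
n=3: pose=(-3,-6,E); sL=8/41, sR=40/197; mL=4/41, mR=-2428/8077; mL+mR=-40/197 → advance -1; mR−mL=-3216/8077 → turn -1·90°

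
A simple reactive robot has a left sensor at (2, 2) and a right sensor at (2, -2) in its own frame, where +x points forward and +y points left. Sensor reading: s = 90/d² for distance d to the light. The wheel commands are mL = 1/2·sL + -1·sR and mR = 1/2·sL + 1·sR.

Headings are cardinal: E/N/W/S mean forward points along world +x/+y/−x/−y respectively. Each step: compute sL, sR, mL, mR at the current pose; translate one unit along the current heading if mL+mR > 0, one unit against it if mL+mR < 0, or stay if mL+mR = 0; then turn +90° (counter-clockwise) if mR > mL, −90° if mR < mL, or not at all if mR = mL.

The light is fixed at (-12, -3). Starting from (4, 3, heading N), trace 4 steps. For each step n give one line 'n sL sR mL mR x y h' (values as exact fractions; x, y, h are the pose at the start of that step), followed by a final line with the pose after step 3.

n=0: pose=(4,3,N); sL=9/26, sR=45/194; mL=-297/5044, mR=2043/5044; mL+mR=9/26 → advance +1; mR−mL=45/97 → turn +1·90°
n=1: pose=(4,4,W); sL=90/221, sR=90/277; mL=-7425/61217, mR=32355/61217; mL+mR=90/221 → advance +1; mR−mL=180/277 → turn +1·90°
n=2: pose=(3,4,S); sL=45/157, sR=45/97; mL=-9765/30458, mR=18495/30458; mL+mR=45/157 → advance +1; mR−mL=90/97 → turn +1·90°
n=3: pose=(3,3,E); sL=90/353, sR=18/61; mL=-3609/21533, mR=9099/21533; mL+mR=90/353 → advance +1; mR−mL=36/61 → turn +1·90°

0 9/26 45/194 -297/5044 2043/5044 4 3 N
1 90/221 90/277 -7425/61217 32355/61217 4 4 W
2 45/157 45/97 -9765/30458 18495/30458 3 4 S
3 90/353 18/61 -3609/21533 9099/21533 3 3 E
final 4 3 N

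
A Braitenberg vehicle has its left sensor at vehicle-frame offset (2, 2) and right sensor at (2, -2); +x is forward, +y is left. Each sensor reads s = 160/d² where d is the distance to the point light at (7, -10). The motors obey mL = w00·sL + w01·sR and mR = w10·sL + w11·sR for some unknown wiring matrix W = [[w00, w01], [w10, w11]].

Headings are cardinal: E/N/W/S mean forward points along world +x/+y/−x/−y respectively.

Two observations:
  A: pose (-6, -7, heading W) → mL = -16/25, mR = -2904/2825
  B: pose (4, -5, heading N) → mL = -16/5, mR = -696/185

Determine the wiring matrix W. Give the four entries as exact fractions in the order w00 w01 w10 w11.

obs A: pose=(-6,-7,W) → sL=80/113, sR=16/25, mL=-16/25, mR=-2904/2825
obs B: pose=(4,-5,N) → sL=80/37, sR=16/5, mL=-16/5, mR=-696/185
sensor matrix S = [[80/113, 16/25], [80/37, 16/5]]; det S = 18432/20905
solve [mL_A; mL_B] = S·[w00; w01] and [mR_A; mR_B] = S·[w10; w11]:
  w00 = 0, w01 = -1, w10 = -1, w11 = -1/2

0 -1 -1 -1/2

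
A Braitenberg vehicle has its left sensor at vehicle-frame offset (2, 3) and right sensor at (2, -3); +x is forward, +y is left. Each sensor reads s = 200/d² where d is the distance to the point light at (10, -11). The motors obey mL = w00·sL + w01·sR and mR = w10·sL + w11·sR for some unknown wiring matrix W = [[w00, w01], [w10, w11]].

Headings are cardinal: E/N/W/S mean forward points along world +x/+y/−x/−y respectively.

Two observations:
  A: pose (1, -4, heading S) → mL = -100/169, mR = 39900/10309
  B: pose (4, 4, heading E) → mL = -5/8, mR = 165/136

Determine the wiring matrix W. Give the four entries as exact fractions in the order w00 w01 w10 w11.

obs A: pose=(1,-4,S) → sL=200/61, sR=200/169, mL=-100/169, mR=39900/10309
obs B: pose=(4,4,E) → sL=10/17, sR=5/4, mL=-5/8, mR=165/136
sensor matrix S = [[200/61, 200/169], [10/17, 5/4]]; det S = 596250/175253
solve [mL_A; mL_B] = S·[w00; w01] and [mR_A; mR_B] = S·[w10; w11]:
  w00 = 0, w01 = -1/2, w10 = 1, w11 = 1/2

0 -1/2 1 1/2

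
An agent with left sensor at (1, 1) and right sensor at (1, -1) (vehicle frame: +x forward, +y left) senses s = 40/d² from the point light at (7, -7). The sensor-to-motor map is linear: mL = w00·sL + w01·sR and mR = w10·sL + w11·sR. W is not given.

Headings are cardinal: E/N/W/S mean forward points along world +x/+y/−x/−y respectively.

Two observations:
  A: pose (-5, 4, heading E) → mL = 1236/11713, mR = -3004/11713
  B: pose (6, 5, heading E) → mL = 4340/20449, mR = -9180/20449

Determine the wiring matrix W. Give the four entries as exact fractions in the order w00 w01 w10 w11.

-1/2 1 -1/2 -1

obs A: pose=(-5,4,E) → sL=8/53, sR=40/221, mL=1236/11713, mR=-3004/11713
obs B: pose=(6,5,E) → sL=40/169, sR=40/121, mL=4340/20449, mR=-9180/20449
sensor matrix S = [[8/53, 40/221], [40/169, 40/121]]; det S = 1690880/239519137
solve [mL_A; mL_B] = S·[w00; w01] and [mR_A; mR_B] = S·[w10; w11]:
  w00 = -1/2, w01 = 1, w10 = -1/2, w11 = -1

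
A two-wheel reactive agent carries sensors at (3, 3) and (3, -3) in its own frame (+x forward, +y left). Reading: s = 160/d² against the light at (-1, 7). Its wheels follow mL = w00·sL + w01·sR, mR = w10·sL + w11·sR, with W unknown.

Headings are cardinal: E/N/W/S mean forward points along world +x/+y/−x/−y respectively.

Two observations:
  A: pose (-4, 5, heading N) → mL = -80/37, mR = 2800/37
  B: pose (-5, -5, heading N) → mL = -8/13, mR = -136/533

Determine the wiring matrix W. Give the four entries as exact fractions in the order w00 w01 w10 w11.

obs A: pose=(-4,5,N) → sL=160/37, sR=160, mL=-80/37, mR=2800/37
obs B: pose=(-5,-5,N) → sL=16/13, sR=80/41, mL=-8/13, mR=-136/533
sensor matrix S = [[160/37, 160], [16/13, 80/41]]; det S = -3717120/19721
solve [mL_A; mL_B] = S·[w00; w01] and [mR_A; mR_B] = S·[w10; w11]:
  w00 = -1/2, w01 = 0, w10 = -1, w11 = 1/2

-1/2 0 -1 1/2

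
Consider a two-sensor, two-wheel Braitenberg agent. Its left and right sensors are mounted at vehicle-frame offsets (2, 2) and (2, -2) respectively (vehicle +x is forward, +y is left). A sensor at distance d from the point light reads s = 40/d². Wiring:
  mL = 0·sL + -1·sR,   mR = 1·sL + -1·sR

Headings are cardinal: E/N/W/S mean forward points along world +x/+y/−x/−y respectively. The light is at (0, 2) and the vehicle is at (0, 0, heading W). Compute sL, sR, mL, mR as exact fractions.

2 10 -10 -8

left sensor world pos  = (-2, -2); dL² = 20
right sensor world pos = (-2, 2); dR² = 4
sL = 40/20 = 2
sR = 40/4 = 10
mL = 0·sL + -1·sR = -10
mR = 1·sL + -1·sR = -8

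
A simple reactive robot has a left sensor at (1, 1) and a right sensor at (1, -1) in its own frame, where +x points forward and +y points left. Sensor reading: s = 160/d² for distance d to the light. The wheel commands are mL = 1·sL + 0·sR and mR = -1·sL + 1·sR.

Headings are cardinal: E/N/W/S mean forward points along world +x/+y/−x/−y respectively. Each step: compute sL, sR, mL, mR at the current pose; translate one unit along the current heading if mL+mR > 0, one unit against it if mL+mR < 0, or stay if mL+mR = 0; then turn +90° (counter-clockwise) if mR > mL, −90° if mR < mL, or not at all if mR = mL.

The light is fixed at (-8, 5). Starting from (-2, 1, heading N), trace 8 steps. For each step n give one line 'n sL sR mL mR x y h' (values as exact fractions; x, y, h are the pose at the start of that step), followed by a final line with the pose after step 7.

0 80/17 80/29 80/17 -960/493 -2 1 N
1 160/53 32/13 160/53 -384/689 -2 2 E
2 2 40/13 2 14/13 -1 2 S
3 160/61 32/9 160/61 512/549 -1 1 W
4 80/17 80/29 80/17 -960/493 -2 1 N
5 160/53 32/13 160/53 -384/689 -2 2 E
6 2 40/13 2 14/13 -1 2 S
7 160/61 32/9 160/61 512/549 -1 1 W
final -2 1 N

n=0: pose=(-2,1,N); sL=80/17, sR=80/29; mL=80/17, mR=-960/493; mL+mR=80/29 → advance +1; mR−mL=-3280/493 → turn -1·90°
n=1: pose=(-2,2,E); sL=160/53, sR=32/13; mL=160/53, mR=-384/689; mL+mR=32/13 → advance +1; mR−mL=-2464/689 → turn -1·90°
n=2: pose=(-1,2,S); sL=2, sR=40/13; mL=2, mR=14/13; mL+mR=40/13 → advance +1; mR−mL=-12/13 → turn -1·90°
n=3: pose=(-1,1,W); sL=160/61, sR=32/9; mL=160/61, mR=512/549; mL+mR=32/9 → advance +1; mR−mL=-928/549 → turn -1·90°
n=4: pose=(-2,1,N); sL=80/17, sR=80/29; mL=80/17, mR=-960/493; mL+mR=80/29 → advance +1; mR−mL=-3280/493 → turn -1·90°
n=5: pose=(-2,2,E); sL=160/53, sR=32/13; mL=160/53, mR=-384/689; mL+mR=32/13 → advance +1; mR−mL=-2464/689 → turn -1·90°
n=6: pose=(-1,2,S); sL=2, sR=40/13; mL=2, mR=14/13; mL+mR=40/13 → advance +1; mR−mL=-12/13 → turn -1·90°
n=7: pose=(-1,1,W); sL=160/61, sR=32/9; mL=160/61, mR=512/549; mL+mR=32/9 → advance +1; mR−mL=-928/549 → turn -1·90°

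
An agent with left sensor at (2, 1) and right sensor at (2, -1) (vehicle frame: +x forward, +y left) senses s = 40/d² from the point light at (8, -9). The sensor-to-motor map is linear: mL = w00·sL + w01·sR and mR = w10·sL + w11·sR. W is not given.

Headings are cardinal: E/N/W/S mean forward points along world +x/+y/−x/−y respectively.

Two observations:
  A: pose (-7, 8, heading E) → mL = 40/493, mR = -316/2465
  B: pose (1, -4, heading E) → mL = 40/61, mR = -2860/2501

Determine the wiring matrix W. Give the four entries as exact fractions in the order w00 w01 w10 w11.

obs A: pose=(-7,8,E) → sL=40/493, sR=8/85, mL=40/493, mR=-316/2465
obs B: pose=(1,-4,E) → sL=40/61, sR=40/41, mL=40/61, mR=-2860/2501
sensor matrix S = [[40/493, 8/85], [40/61, 40/41]]; det S = 21504/1232993
solve [mL_A; mL_B] = S·[w00; w01] and [mR_A; mR_B] = S·[w10; w11]:
  w00 = 1, w01 = 0, w10 = -1, w11 = -1/2

1 0 -1 -1/2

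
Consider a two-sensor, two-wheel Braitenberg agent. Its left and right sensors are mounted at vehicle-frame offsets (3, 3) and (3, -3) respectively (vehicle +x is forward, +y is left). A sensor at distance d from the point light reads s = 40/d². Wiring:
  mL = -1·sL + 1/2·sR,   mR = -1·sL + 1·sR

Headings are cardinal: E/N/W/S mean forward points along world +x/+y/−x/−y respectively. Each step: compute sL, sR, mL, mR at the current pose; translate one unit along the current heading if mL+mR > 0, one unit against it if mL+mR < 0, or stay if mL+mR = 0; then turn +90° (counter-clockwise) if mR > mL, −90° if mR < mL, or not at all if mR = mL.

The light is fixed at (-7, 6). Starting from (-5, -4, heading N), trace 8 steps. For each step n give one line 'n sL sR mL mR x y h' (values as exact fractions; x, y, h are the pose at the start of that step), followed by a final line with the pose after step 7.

n=0: pose=(-5,-4,N); sL=4/5, sR=20/37; mL=-98/185, mR=-48/185; mL+mR=-146/185 → advance -1; mR−mL=10/37 → turn +1·90°
n=1: pose=(-5,-5,W); sL=40/197, sR=8/13; mL=268/2561, mR=1056/2561; mL+mR=1324/2561 → advance +1; mR−mL=4/13 → turn +1·90°
n=2: pose=(-6,-5,S); sL=10/53, sR=1/5; mL=-47/530, mR=3/265; mL+mR=-41/530 → advance -1; mR−mL=1/10 → turn +1·90°
n=3: pose=(-6,-4,E); sL=8/13, sR=8/37; mL=-244/481, mR=-192/481; mL+mR=-436/481 → advance -1; mR−mL=4/37 → turn +1·90°
n=4: pose=(-7,-4,N); sL=20/29, sR=20/29; mL=-10/29, mR=0; mL+mR=-10/29 → advance -1; mR−mL=10/29 → turn +1·90°
n=5: pose=(-7,-5,W); sL=8/41, sR=40/73; mL=236/2993, mR=1056/2993; mL+mR=1292/2993 → advance +1; mR−mL=20/73 → turn +1·90°
n=6: pose=(-8,-5,S); sL=1/5, sR=10/53; mL=-28/265, mR=-3/265; mL+mR=-31/265 → advance -1; mR−mL=5/53 → turn +1·90°
n=7: pose=(-8,-4,E); sL=40/53, sR=40/173; mL=-5860/9169, mR=-4800/9169; mL+mR=-10660/9169 → advance -1; mR−mL=20/173 → turn +1·90°

0 4/5 20/37 -98/185 -48/185 -5 -4 N
1 40/197 8/13 268/2561 1056/2561 -5 -5 W
2 10/53 1/5 -47/530 3/265 -6 -5 S
3 8/13 8/37 -244/481 -192/481 -6 -4 E
4 20/29 20/29 -10/29 0 -7 -4 N
5 8/41 40/73 236/2993 1056/2993 -7 -5 W
6 1/5 10/53 -28/265 -3/265 -8 -5 S
7 40/53 40/173 -5860/9169 -4800/9169 -8 -4 E
final -9 -4 N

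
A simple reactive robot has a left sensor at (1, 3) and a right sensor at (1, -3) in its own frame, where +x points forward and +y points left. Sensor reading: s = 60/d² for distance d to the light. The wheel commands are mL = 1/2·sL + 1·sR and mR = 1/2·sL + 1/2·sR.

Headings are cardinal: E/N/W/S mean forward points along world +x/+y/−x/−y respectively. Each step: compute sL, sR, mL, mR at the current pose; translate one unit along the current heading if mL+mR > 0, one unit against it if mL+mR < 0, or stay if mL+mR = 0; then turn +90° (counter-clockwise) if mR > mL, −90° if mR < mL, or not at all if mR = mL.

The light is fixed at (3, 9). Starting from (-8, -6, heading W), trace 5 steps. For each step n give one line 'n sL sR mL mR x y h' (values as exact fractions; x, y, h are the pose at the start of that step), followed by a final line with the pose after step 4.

0 5/39 5/24 85/312 35/208 -8 -6 W
1 60/421 60/277 33570/116617 20940/116617 -9 -6 N
2 30/121 6/41 1341/4961 978/4961 -9 -5 E
3 60/289 60/421 29970/121669 21300/121669 -8 -5 S
4 5/39 5/24 85/312 35/208 -8 -6 W
final -9 -6 N

n=0: pose=(-8,-6,W); sL=5/39, sR=5/24; mL=85/312, mR=35/208; mL+mR=275/624 → advance +1; mR−mL=-5/48 → turn -1·90°
n=1: pose=(-9,-6,N); sL=60/421, sR=60/277; mL=33570/116617, mR=20940/116617; mL+mR=54510/116617 → advance +1; mR−mL=-30/277 → turn -1·90°
n=2: pose=(-9,-5,E); sL=30/121, sR=6/41; mL=1341/4961, mR=978/4961; mL+mR=2319/4961 → advance +1; mR−mL=-3/41 → turn -1·90°
n=3: pose=(-8,-5,S); sL=60/289, sR=60/421; mL=29970/121669, mR=21300/121669; mL+mR=51270/121669 → advance +1; mR−mL=-30/421 → turn -1·90°
n=4: pose=(-8,-6,W); sL=5/39, sR=5/24; mL=85/312, mR=35/208; mL+mR=275/624 → advance +1; mR−mL=-5/48 → turn -1·90°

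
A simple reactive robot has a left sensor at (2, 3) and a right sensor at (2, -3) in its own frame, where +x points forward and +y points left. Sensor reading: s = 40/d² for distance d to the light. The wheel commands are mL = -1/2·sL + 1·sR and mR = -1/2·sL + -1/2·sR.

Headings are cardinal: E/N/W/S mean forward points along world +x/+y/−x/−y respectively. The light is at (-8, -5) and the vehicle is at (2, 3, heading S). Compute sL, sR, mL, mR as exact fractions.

left sensor world pos  = (5, 1); dL² = 205
right sensor world pos = (-1, 1); dR² = 85
sL = 40/205 = 8/41
sR = 40/85 = 8/17
mL = -1/2·sL + 1·sR = 260/697
mR = -1/2·sL + -1/2·sR = -232/697

8/41 8/17 260/697 -232/697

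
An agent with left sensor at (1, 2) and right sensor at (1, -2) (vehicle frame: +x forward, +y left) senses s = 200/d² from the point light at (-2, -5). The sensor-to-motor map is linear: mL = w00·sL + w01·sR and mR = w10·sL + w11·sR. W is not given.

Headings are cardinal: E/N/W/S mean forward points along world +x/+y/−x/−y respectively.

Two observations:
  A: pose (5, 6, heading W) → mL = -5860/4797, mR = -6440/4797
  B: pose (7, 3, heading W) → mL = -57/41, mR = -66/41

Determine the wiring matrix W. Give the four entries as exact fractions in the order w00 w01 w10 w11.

-1 1/2 -1/2 -1/2

obs A: pose=(5,6,W) → sL=200/117, sR=40/41, mL=-5860/4797, mR=-6440/4797
obs B: pose=(7,3,W) → sL=2, sR=50/41, mL=-57/41, mR=-66/41
sensor matrix S = [[200/117, 40/41], [2, 50/41]]; det S = 640/4797
solve [mL_A; mL_B] = S·[w00; w01] and [mR_A; mR_B] = S·[w10; w11]:
  w00 = -1, w01 = 1/2, w10 = -1/2, w11 = -1/2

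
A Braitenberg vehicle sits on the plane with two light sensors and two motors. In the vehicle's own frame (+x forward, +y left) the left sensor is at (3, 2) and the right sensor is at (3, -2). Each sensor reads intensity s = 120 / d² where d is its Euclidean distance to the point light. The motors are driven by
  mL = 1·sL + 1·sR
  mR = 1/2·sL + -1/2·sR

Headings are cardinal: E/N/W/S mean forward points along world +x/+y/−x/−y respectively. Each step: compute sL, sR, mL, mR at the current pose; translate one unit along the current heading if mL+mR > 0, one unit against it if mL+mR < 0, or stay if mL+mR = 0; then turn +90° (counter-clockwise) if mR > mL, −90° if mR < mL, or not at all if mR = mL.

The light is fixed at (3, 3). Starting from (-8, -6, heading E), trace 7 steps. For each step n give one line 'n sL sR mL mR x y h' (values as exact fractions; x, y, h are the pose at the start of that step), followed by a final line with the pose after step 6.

n=0: pose=(-8,-6,E); sL=120/113, sR=24/37; mL=7152/4181, mR=864/4181; mL+mR=8016/4181 → advance +1; mR−mL=-6288/4181 → turn -1·90°
n=1: pose=(-7,-6,S); sL=15/26, sR=5/12; mL=155/156, mR=25/312; mL+mR=335/312 → advance +1; mR−mL=-95/104 → turn -1·90°
n=2: pose=(-7,-7,W); sL=120/313, sR=120/233; mL=65520/72929, mR=-4800/72929; mL+mR=60720/72929 → advance +1; mR−mL=-70320/72929 → turn -1·90°
n=3: pose=(-8,-7,N); sL=60/109, sR=12/13; mL=2088/1417, mR=-264/1417; mL+mR=1824/1417 → advance +1; mR−mL=-2352/1417 → turn -1·90°
n=4: pose=(-8,-6,E); sL=120/113, sR=24/37; mL=7152/4181, mR=864/4181; mL+mR=8016/4181 → advance +1; mR−mL=-6288/4181 → turn -1·90°
n=5: pose=(-7,-6,S); sL=15/26, sR=5/12; mL=155/156, mR=25/312; mL+mR=335/312 → advance +1; mR−mL=-95/104 → turn -1·90°
n=6: pose=(-7,-7,W); sL=120/313, sR=120/233; mL=65520/72929, mR=-4800/72929; mL+mR=60720/72929 → advance +1; mR−mL=-70320/72929 → turn -1·90°

0 120/113 24/37 7152/4181 864/4181 -8 -6 E
1 15/26 5/12 155/156 25/312 -7 -6 S
2 120/313 120/233 65520/72929 -4800/72929 -7 -7 W
3 60/109 12/13 2088/1417 -264/1417 -8 -7 N
4 120/113 24/37 7152/4181 864/4181 -8 -6 E
5 15/26 5/12 155/156 25/312 -7 -6 S
6 120/313 120/233 65520/72929 -4800/72929 -7 -7 W
final -8 -7 N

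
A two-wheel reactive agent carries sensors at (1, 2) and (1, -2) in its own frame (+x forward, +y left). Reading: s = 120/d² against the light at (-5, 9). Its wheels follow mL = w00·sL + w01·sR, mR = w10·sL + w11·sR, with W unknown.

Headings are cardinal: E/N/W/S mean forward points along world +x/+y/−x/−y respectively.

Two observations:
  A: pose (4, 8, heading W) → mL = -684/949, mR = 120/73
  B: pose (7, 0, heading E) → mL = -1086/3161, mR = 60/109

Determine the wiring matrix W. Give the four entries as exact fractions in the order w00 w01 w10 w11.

obs A: pose=(4,8,W) → sL=120/73, sR=24/13, mL=-684/949, mR=120/73
obs B: pose=(7,0,E) → sL=60/109, sR=12/29, mL=-1086/3161, mR=60/109
sensor matrix S = [[120/73, 24/13], [60/109, 12/29]]; det S = -1008000/2999789
solve [mL_A; mL_B] = S·[w00; w01] and [mR_A; mR_B] = S·[w10; w11]:
  w00 = -1, w01 = 1/2, w10 = 1, w11 = 0

-1 1/2 1 0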